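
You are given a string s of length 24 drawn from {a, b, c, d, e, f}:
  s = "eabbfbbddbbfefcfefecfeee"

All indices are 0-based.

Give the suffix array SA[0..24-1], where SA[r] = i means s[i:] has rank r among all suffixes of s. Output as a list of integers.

[1, 5, 2, 9, 6, 3, 10, 19, 14, 8, 7, 23, 0, 18, 22, 21, 12, 16, 4, 13, 17, 20, 11, 15]

sorted suffixes:
  #0 SA[0]=1  'abbfbbddbbfefcfefecfeee'
  #1 SA[1]=5  'bbddbbfefcfefecfeee'
  #2 SA[2]=2  'bbfbbddbbfefcfefecfeee'
  #3 SA[3]=9  'bbfefcfefecfeee'
  #4 SA[4]=6  'bddbbfefcfefecfeee'
  #5 SA[5]=3  'bfbbddbbfefcfefecfeee'
  #6 SA[6]=10  'bfefcfefecfeee'
  #7 SA[7]=19  'cfeee'
  #8 SA[8]=14  'cfefecfeee'
  #9 SA[9]=8  'dbbfefcfefecfeee'
  #10 SA[10]=7  'ddbbfefcfefecfeee'
  #11 SA[11]=23  'e'
  #12 SA[12]=0  'eabbfbbddbbfefcfefecfeee'
  #13 SA[13]=18  'ecfeee'
  #14 SA[14]=22  'ee'
  #15 SA[15]=21  'eee'
  #16 SA[16]=12  'efcfefecfeee'
  #17 SA[17]=16  'efecfeee'
  #18 SA[18]=4  'fbbddbbfefcfefecfeee'
  #19 SA[19]=13  'fcfefecfeee'
  #20 SA[20]=17  'fecfeee'
  #21 SA[21]=20  'feee'
  #22 SA[22]=11  'fefcfefecfeee'
  #23 SA[23]=15  'fefecfeee'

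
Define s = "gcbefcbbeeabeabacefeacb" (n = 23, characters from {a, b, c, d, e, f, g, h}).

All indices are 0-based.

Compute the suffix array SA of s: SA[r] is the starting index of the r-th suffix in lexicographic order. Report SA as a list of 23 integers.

sorted suffixes:
  #0 SA[0]=13  'abacefeacb'
  #1 SA[1]=10  'abeabacefeacb'
  #2 SA[2]=20  'acb'
  #3 SA[3]=15  'acefeacb'
  #4 SA[4]=22  'b'
  #5 SA[5]=14  'bacefeacb'
  #6 SA[6]=6  'bbeeabeabacefeacb'
  #7 SA[7]=11  'beabacefeacb'
  #8 SA[8]=7  'beeabeabacefeacb'
  #9 SA[9]=2  'befcbbeeabeabacefeacb'
  #10 SA[10]=21  'cb'
  #11 SA[11]=5  'cbbeeabeabacefeacb'
  #12 SA[12]=1  'cbefcbbeeabeabacefeacb'
  #13 SA[13]=16  'cefeacb'
  #14 SA[14]=12  'eabacefeacb'
  #15 SA[15]=9  'eabeabacefeacb'
  #16 SA[16]=19  'eacb'
  #17 SA[17]=8  'eeabeabacefeacb'
  #18 SA[18]=3  'efcbbeeabeabacefeacb'
  #19 SA[19]=17  'efeacb'
  #20 SA[20]=4  'fcbbeeabeabacefeacb'
  #21 SA[21]=18  'feacb'
  #22 SA[22]=0  'gcbefcbbeeabeabacefeacb'

[13, 10, 20, 15, 22, 14, 6, 11, 7, 2, 21, 5, 1, 16, 12, 9, 19, 8, 3, 17, 4, 18, 0]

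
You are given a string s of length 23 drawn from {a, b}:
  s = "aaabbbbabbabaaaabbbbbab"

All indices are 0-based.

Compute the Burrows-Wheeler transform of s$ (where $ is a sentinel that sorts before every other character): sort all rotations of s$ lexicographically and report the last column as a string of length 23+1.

bb$aaabbbaaaabbbbabbbbaa

rank  rotation                  last
    0  $aaabbbbabbabaaaabbbbbab  b
    1  aaaabbbbbab$aaabbbbabbab  b
    2  aaabbbbabbabaaaabbbbbab$  $
    3  aaabbbbbab$aaabbbbabbaba  a
    4  aabbbbabbabaaaabbbbbab$a  a
    5  aabbbbbab$aaabbbbabbabaa  a
    6  ab$aaabbbbabbabaaaabbbbb  b
    7  abaaaabbbbbab$aaabbbbabb  b
    8  abbabaaaabbbbbab$aaabbbb  b
    9  abbbbabbabaaaabbbbbab$aa  a
   10  abbbbbab$aaabbbbabbabaaa  a
   11  b$aaabbbbabbabaaaabbbbba  a
   12  baaaabbbbbab$aaabbbbabba  a
   13  bab$aaabbbbabbabaaaabbbb  b
   14  babaaaabbbbbab$aaabbbbab  b
   15  babbabaaaabbbbbab$aaabbb  b
   16  bbab$aaabbbbabbabaaaabbb  b
   17  bbabaaaabbbbbab$aaabbbba  a
   18  bbabbabaaaabbbbbab$aaabb  b
   19  bbbab$aaabbbbabbabaaaabb  b
   20  bbbabbabaaaabbbbbab$aaab  b
   21  bbbbab$aaabbbbabbabaaaab  b
   22  bbbbabbabaaaabbbbbab$aaa  a
   23  bbbbbab$aaabbbbabbabaaaa  a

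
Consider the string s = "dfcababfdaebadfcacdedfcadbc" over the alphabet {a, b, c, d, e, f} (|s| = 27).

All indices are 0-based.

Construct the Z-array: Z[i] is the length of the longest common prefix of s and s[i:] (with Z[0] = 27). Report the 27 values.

[27, 0, 0, 0, 0, 0, 0, 0, 1, 0, 0, 0, 0, 4, 0, 0, 0, 0, 1, 0, 4, 0, 0, 0, 1, 0, 0]

Z[0]=27
i=1: outside box; Z[1]=0
i=2: outside box; Z[2]=0
i=3: outside box; Z[3]=0
i=4: outside box; Z[4]=0
i=5: outside box; Z[5]=0
i=6: outside box; Z[6]=0
i=7: outside box; Z[7]=0
i=8: outside box; Z[8]=1 extend→box=[8,9)
i=9: outside box; Z[9]=0
i=10: outside box; Z[10]=0
i=11: outside box; Z[11]=0
i=12: outside box; Z[12]=0
i=13: outside box; Z[13]=4 extend→box=[13,17)
i=14: min(r-i=3, Z[1]=0)=0; Z[14]=0
i=15: min(r-i=2, Z[2]=0)=0; Z[15]=0
i=16: min(r-i=1, Z[3]=0)=0; Z[16]=0
i=17: outside box; Z[17]=0
i=18: outside box; Z[18]=1 extend→box=[18,19)
i=19: outside box; Z[19]=0
i=20: outside box; Z[20]=4 extend→box=[20,24)
i=21: min(r-i=3, Z[1]=0)=0; Z[21]=0
i=22: min(r-i=2, Z[2]=0)=0; Z[22]=0
i=23: min(r-i=1, Z[3]=0)=0; Z[23]=0
i=24: outside box; Z[24]=1 extend→box=[24,25)
i=25: outside box; Z[25]=0
i=26: outside box; Z[26]=0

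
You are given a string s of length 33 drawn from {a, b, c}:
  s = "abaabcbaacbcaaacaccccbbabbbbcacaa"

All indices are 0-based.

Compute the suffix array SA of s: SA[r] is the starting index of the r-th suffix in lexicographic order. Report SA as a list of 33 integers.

rank→(start, suffix):
  0 → (32, 'a')
  1 → (31, 'aa')
  2 → (12, 'aaacaccccbbabbbbcacaa')
  3 → (2, 'aabcbaacbcaaacaccccbbabbbbcacaa')
  4 → (13, 'aacaccccbbabbbbcacaa')
  5 → (7, 'aacbcaaacaccccbbabbbbcacaa')
  6 → (0, 'abaabcbaacbcaaacaccccbbabbbbcacaa')
  7 → (23, 'abbbbcacaa')
  8 → (3, 'abcbaacbcaaacaccccbbabbbbcacaa')
  9 → (29, 'acaa')
  10 → (14, 'acaccccbbabbbbcacaa')
  11 → (8, 'acbcaaacaccccbbabbbbcacaa')
  12 → (16, 'accccbbabbbbcacaa')
  13 → (1, 'baabcbaacbcaaacaccccbbabbbbcacaa')
  14 → (6, 'baacbcaaacaccccbbabbbbcacaa')
  15 → (22, 'babbbbcacaa')
  16 → (21, 'bbabbbbcacaa')
  17 → (24, 'bbbbcacaa')
  18 → (25, 'bbbcacaa')
  19 → (26, 'bbcacaa')
  20 → (10, 'bcaaacaccccbbabbbbcacaa')
  21 → (27, 'bcacaa')
  22 → (4, 'bcbaacbcaaacaccccbbabbbbcacaa')
  23 → (30, 'caa')
  24 → (11, 'caaacaccccbbabbbbcacaa')
  25 → (28, 'cacaa')
  26 → (15, 'caccccbbabbbbcacaa')
  27 → (5, 'cbaacbcaaacaccccbbabbbbcacaa')
  28 → (20, 'cbbabbbbcacaa')
  29 → (9, 'cbcaaacaccccbbabbbbcacaa')
  30 → (19, 'ccbbabbbbcacaa')
  31 → (18, 'cccbbabbbbcacaa')
  32 → (17, 'ccccbbabbbbcacaa')

[32, 31, 12, 2, 13, 7, 0, 23, 3, 29, 14, 8, 16, 1, 6, 22, 21, 24, 25, 26, 10, 27, 4, 30, 11, 28, 15, 5, 20, 9, 19, 18, 17]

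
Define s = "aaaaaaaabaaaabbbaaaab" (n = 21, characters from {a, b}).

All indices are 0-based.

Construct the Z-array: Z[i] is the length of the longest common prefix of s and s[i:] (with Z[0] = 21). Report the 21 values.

Z[0]=21
i=1: outside box; Z[1]=7 grow→box=[1,8)
i=2: min(r-i=6, Z[1]=7)=6; Z[2]=6
i=3: min(r-i=5, Z[2]=6)=5; Z[3]=5
i=4: min(r-i=4, Z[3]=5)=4; Z[4]=4
i=5: min(r-i=3, Z[4]=4)=3; Z[5]=3
i=6: min(r-i=2, Z[5]=3)=2; Z[6]=2
i=7: min(r-i=1, Z[6]=2)=1; Z[7]=1
i=8: outside box; Z[8]=0
i=9: outside box; Z[9]=4 grow→box=[9,13)
i=10: min(r-i=3, Z[1]=7)=3; Z[10]=3
i=11: min(r-i=2, Z[2]=6)=2; Z[11]=2
i=12: min(r-i=1, Z[3]=5)=1; Z[12]=1
i=13: outside box; Z[13]=0
i=14: outside box; Z[14]=0
i=15: outside box; Z[15]=0
i=16: outside box; Z[16]=4 grow→box=[16,20)
i=17: min(r-i=3, Z[1]=7)=3; Z[17]=3
i=18: min(r-i=2, Z[2]=6)=2; Z[18]=2
i=19: min(r-i=1, Z[3]=5)=1; Z[19]=1
i=20: outside box; Z[20]=0

[21, 7, 6, 5, 4, 3, 2, 1, 0, 4, 3, 2, 1, 0, 0, 0, 4, 3, 2, 1, 0]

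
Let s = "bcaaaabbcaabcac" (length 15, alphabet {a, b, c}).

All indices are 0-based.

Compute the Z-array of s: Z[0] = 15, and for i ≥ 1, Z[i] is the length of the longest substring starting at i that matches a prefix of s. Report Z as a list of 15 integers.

Z[0]=15
i=1: fresh scan; Z[1]=0
i=2: fresh scan; Z[2]=0
i=3: fresh scan; Z[3]=0
i=4: fresh scan; Z[4]=0
i=5: fresh scan; Z[5]=0
i=6: fresh scan; Z[6]=1 extend→box=[6,7)
i=7: fresh scan; Z[7]=4 extend→box=[7,11)
i=8: min(r-i=3, Z[1]=0)=0; Z[8]=0
i=9: min(r-i=2, Z[2]=0)=0; Z[9]=0
i=10: min(r-i=1, Z[3]=0)=0; Z[10]=0
i=11: fresh scan; Z[11]=3 extend→box=[11,14)
i=12: min(r-i=2, Z[1]=0)=0; Z[12]=0
i=13: min(r-i=1, Z[2]=0)=0; Z[13]=0
i=14: fresh scan; Z[14]=0

[15, 0, 0, 0, 0, 0, 1, 4, 0, 0, 0, 3, 0, 0, 0]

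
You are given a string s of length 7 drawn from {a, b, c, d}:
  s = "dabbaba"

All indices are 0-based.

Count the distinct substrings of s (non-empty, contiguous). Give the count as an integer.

22

sorted suffixes:
  #0 SA[0]=6  'a'
  #1 SA[1]=4  'aba'
  #2 SA[2]=1  'abbaba'
  #3 SA[3]=5  'ba'
  #4 SA[4]=3  'baba'
  #5 SA[5]=2  'bbaba'
  #6 SA[6]=0  'dabbaba'

SA = [6, 4, 1, 5, 3, 2, 0]
rank  pair      lcp
   1  s[6:],s[4:]  1  'a'
   2  s[4:],s[1:]  2  'ab'
   3  s[1:],s[5:]  0  ''
   4  s[5:],s[3:]  2  'ba'
   5  s[3:],s[2:]  1  'b'
   6  s[2:],s[0:]  0  ''

n(n+1)/2 = 7·8/2 = 28
Σ LCP = 0 + 1 + 2 + 0 + 2 + 1 + 0 = 6
distinct = 28 − 6 = 22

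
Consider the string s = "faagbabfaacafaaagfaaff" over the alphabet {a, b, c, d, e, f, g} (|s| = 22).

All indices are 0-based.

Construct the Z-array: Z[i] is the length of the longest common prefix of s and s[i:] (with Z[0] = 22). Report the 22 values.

Z[0]=22
i=1: outside box; Z[1]=0
i=2: outside box; Z[2]=0
i=3: outside box; Z[3]=0
i=4: outside box; Z[4]=0
i=5: outside box; Z[5]=0
i=6: outside box; Z[6]=0
i=7: outside box; Z[7]=3 scan→box=[7,10)
i=8: min(r-i=2, Z[1]=0)=0; Z[8]=0
i=9: min(r-i=1, Z[2]=0)=0; Z[9]=0
i=10: outside box; Z[10]=0
i=11: outside box; Z[11]=0
i=12: outside box; Z[12]=3 scan→box=[12,15)
i=13: min(r-i=2, Z[1]=0)=0; Z[13]=0
i=14: min(r-i=1, Z[2]=0)=0; Z[14]=0
i=15: outside box; Z[15]=0
i=16: outside box; Z[16]=0
i=17: outside box; Z[17]=3 scan→box=[17,20)
i=18: min(r-i=2, Z[1]=0)=0; Z[18]=0
i=19: min(r-i=1, Z[2]=0)=0; Z[19]=0
i=20: outside box; Z[20]=1 scan→box=[20,21)
i=21: outside box; Z[21]=1 scan→box=[21,22)

[22, 0, 0, 0, 0, 0, 0, 3, 0, 0, 0, 0, 3, 0, 0, 0, 0, 3, 0, 0, 1, 1]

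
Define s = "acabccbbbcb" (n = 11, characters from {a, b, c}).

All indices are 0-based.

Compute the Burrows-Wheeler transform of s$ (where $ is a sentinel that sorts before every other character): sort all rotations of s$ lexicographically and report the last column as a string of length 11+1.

rank  rotation      last
    0  $acabccbbbcb  b
    1  abccbbbcb$ac  c
    2  acabccbbbcb$  $
    3  b$acabccbbbc  c
    4  bbbcb$acabcc  c
    5  bbcb$acabccb  b
    6  bcb$acabccbb  b
    7  bccbbbcb$aca  a
    8  cabccbbbcb$a  a
    9  cb$acabccbbb  b
   10  cbbbcb$acabc  c
   11  ccbbbcb$acab  b

bc$ccbbaabcb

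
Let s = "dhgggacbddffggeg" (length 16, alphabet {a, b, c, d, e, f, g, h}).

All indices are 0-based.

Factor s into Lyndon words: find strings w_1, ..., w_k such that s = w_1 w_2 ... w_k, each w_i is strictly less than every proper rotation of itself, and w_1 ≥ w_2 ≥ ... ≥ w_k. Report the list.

["dhggg", "acbddffggeg"]

emit factor 1: 'dhggg' (i=0, period=5)
emit factor 2: 'acbddffggeg' (i=5, period=11)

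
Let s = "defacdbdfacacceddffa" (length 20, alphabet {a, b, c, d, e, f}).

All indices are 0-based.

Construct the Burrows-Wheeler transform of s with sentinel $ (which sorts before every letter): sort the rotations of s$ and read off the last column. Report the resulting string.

rank  rotation               last
    0  $defacdbdfacacceddffa  a
    1  a$defacdbdfacacceddff  f
    2  acacceddffa$defacdbdf  f
    3  acceddffa$defacdbdfac  c
    4  acdbdfacacceddffa$def  f
    5  bdfacacceddffa$defacd  d
    6  cacceddffa$defacdbdfa  a
    7  cceddffa$defacdbdfaca  a
    8  cdbdfacacceddffa$defa  a
    9  ceddffa$defacdbdfacac  c
   10  dbdfacacceddffa$defac  c
   11  ddffa$defacdbdfacacce  e
   12  defacdbdfacacceddffa$  $
   13  dfacacceddffa$defacdb  b
   14  dffa$defacdbdfacacced  d
   15  eddffa$defacdbdfacacc  c
   16  efacdbdfacacceddffa$d  d
   17  fa$defacdbdfacacceddf  f
   18  facacceddffa$defacdbd  d
   19  facdbdfacacceddffa$de  e
   20  ffa$defacdbdfacaccedd  d

affcfdaaacce$bdcdfded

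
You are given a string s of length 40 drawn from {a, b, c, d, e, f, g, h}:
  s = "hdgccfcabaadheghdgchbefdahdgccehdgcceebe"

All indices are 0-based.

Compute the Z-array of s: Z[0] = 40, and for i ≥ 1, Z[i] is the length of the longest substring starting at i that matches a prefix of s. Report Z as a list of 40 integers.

Z[0]=40
i=1: outside box; Z[1]=0
i=2: outside box; Z[2]=0
i=3: outside box; Z[3]=0
i=4: outside box; Z[4]=0
i=5: outside box; Z[5]=0
i=6: outside box; Z[6]=0
i=7: outside box; Z[7]=0
i=8: outside box; Z[8]=0
i=9: outside box; Z[9]=0
i=10: outside box; Z[10]=0
i=11: outside box; Z[11]=0
i=12: outside box; Z[12]=1 grow→box=[12,13)
i=13: outside box; Z[13]=0
i=14: outside box; Z[14]=0
i=15: outside box; Z[15]=4 grow→box=[15,19)
i=16: min(r-i=3, Z[1]=0)=0; Z[16]=0
i=17: min(r-i=2, Z[2]=0)=0; Z[17]=0
i=18: min(r-i=1, Z[3]=0)=0; Z[18]=0
i=19: outside box; Z[19]=1 grow→box=[19,20)
i=20: outside box; Z[20]=0
i=21: outside box; Z[21]=0
i=22: outside box; Z[22]=0
i=23: outside box; Z[23]=0
i=24: outside box; Z[24]=0
i=25: outside box; Z[25]=5 grow→box=[25,30)
i=26: min(r-i=4, Z[1]=0)=0; Z[26]=0
i=27: min(r-i=3, Z[2]=0)=0; Z[27]=0
i=28: min(r-i=2, Z[3]=0)=0; Z[28]=0
i=29: min(r-i=1, Z[4]=0)=0; Z[29]=0
i=30: outside box; Z[30]=0
i=31: outside box; Z[31]=5 grow→box=[31,36)
i=32: min(r-i=4, Z[1]=0)=0; Z[32]=0
i=33: min(r-i=3, Z[2]=0)=0; Z[33]=0
i=34: min(r-i=2, Z[3]=0)=0; Z[34]=0
i=35: min(r-i=1, Z[4]=0)=0; Z[35]=0
i=36: outside box; Z[36]=0
i=37: outside box; Z[37]=0
i=38: outside box; Z[38]=0
i=39: outside box; Z[39]=0

[40, 0, 0, 0, 0, 0, 0, 0, 0, 0, 0, 0, 1, 0, 0, 4, 0, 0, 0, 1, 0, 0, 0, 0, 0, 5, 0, 0, 0, 0, 0, 5, 0, 0, 0, 0, 0, 0, 0, 0]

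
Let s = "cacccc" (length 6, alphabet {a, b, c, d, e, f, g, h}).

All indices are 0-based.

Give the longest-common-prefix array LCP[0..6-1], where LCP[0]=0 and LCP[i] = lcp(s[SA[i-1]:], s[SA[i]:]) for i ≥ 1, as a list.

sorted suffixes:
  #0 SA[0]=1  'acccc'
  #1 SA[1]=5  'c'
  #2 SA[2]=0  'cacccc'
  #3 SA[3]=4  'cc'
  #4 SA[4]=3  'ccc'
  #5 SA[5]=2  'cccc'

SA = [1, 5, 0, 4, 3, 2]
i: (SA[i-1],SA[i]) lcp shared
  1: (1,5) 0 ''
  2: (5,0) 1 'c'
  3: (0,4) 1 'c'
  4: (4,3) 2 'cc'
  5: (3,2) 3 'ccc'

[0, 0, 1, 1, 2, 3]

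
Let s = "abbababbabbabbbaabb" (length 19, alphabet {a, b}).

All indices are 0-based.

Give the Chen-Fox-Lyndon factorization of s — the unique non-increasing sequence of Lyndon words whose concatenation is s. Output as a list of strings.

emit factor 1: 'abb' (i=0, period=3)
emit factor 2: 'ababbabbabbb' (i=3, period=12)
emit factor 3: 'aabb' (i=15, period=4)

["abb", "ababbabbabbb", "aabb"]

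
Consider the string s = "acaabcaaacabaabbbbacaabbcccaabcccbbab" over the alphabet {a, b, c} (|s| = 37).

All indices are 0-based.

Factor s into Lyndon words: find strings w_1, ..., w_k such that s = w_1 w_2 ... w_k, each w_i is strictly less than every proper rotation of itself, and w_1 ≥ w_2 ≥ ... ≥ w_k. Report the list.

emit factor 1: 'ac' (i=0, period=2)
emit factor 2: 'aabc' (i=2, period=4)
emit factor 3: 'aaacabaabbbbacaabbcccaabcccbbab' (i=6, period=31)

["ac", "aabc", "aaacabaabbbbacaabbcccaabcccbbab"]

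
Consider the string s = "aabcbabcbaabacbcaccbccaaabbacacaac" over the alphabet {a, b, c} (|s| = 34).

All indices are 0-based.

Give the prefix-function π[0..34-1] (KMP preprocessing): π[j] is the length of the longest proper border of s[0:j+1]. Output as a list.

[0, 1, 0, 0, 0, 1, 0, 0, 0, 1, 2, 3, 1, 0, 0, 0, 1, 0, 0, 0, 0, 0, 1, 2, 2, 3, 0, 1, 0, 1, 0, 1, 2, 0]

π[0] = 0
j=1 s[j]='a': π[1]=1 (border 'a')
j=2 s[j]='b': k: 1→0; π[2]=0 (border '')
j=3 s[j]='c': π[3]=0 (border '')
j=4 s[j]='b': π[4]=0 (border '')
j=5 s[j]='a': π[5]=1 (border 'a')
j=6 s[j]='b': k: 1→0; π[6]=0 (border '')
j=7 s[j]='c': π[7]=0 (border '')
j=8 s[j]='b': π[8]=0 (border '')
j=9 s[j]='a': π[9]=1 (border 'a')
j=10 s[j]='a': π[10]=2 (border 'aa')
j=11 s[j]='b': π[11]=3 (border 'aab')
j=12 s[j]='a': k: 3→0; π[12]=1 (border 'a')
j=13 s[j]='c': k: 1→0; π[13]=0 (border '')
j=14 s[j]='b': π[14]=0 (border '')
j=15 s[j]='c': π[15]=0 (border '')
j=16 s[j]='a': π[16]=1 (border 'a')
j=17 s[j]='c': k: 1→0; π[17]=0 (border '')
j=18 s[j]='c': π[18]=0 (border '')
j=19 s[j]='b': π[19]=0 (border '')
j=20 s[j]='c': π[20]=0 (border '')
j=21 s[j]='c': π[21]=0 (border '')
j=22 s[j]='a': π[22]=1 (border 'a')
j=23 s[j]='a': π[23]=2 (border 'aa')
j=24 s[j]='a': k: 2→1; π[24]=2 (border 'aa')
j=25 s[j]='b': π[25]=3 (border 'aab')
j=26 s[j]='b': k: 3→0; π[26]=0 (border '')
j=27 s[j]='a': π[27]=1 (border 'a')
j=28 s[j]='c': k: 1→0; π[28]=0 (border '')
j=29 s[j]='a': π[29]=1 (border 'a')
j=30 s[j]='c': k: 1→0; π[30]=0 (border '')
j=31 s[j]='a': π[31]=1 (border 'a')
j=32 s[j]='a': π[32]=2 (border 'aa')
j=33 s[j]='c': k: 2→1→0; π[33]=0 (border '')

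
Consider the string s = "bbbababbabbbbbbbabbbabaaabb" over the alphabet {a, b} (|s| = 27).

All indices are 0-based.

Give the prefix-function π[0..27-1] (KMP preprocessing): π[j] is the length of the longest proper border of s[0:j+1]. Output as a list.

π[0] = 0
j=1 s[j]='b': π[1]=1 (border 'b')
j=2 s[j]='b': π[2]=2 (border 'bb')
j=3 s[j]='a': k: 2→1→0; π[3]=0 (border '')
j=4 s[j]='b': π[4]=1 (border 'b')
j=5 s[j]='a': k: 1→0; π[5]=0 (border '')
j=6 s[j]='b': π[6]=1 (border 'b')
j=7 s[j]='b': π[7]=2 (border 'bb')
j=8 s[j]='a': k: 2→1→0; π[8]=0 (border '')
j=9 s[j]='b': π[9]=1 (border 'b')
j=10 s[j]='b': π[10]=2 (border 'bb')
j=11 s[j]='b': π[11]=3 (border 'bbb')
j=12 s[j]='b': k: 3→2; π[12]=3 (border 'bbb')
j=13 s[j]='b': k: 3→2; π[13]=3 (border 'bbb')
j=14 s[j]='b': k: 3→2; π[14]=3 (border 'bbb')
j=15 s[j]='b': k: 3→2; π[15]=3 (border 'bbb')
j=16 s[j]='a': π[16]=4 (border 'bbba')
j=17 s[j]='b': π[17]=5 (border 'bbbab')
j=18 s[j]='b': k: 5→1; π[18]=2 (border 'bb')
j=19 s[j]='b': π[19]=3 (border 'bbb')
j=20 s[j]='a': π[20]=4 (border 'bbba')
j=21 s[j]='b': π[21]=5 (border 'bbbab')
j=22 s[j]='a': π[22]=6 (border 'bbbaba')
j=23 s[j]='a': k: 6→0; π[23]=0 (border '')
j=24 s[j]='a': π[24]=0 (border '')
j=25 s[j]='b': π[25]=1 (border 'b')
j=26 s[j]='b': π[26]=2 (border 'bb')

[0, 1, 2, 0, 1, 0, 1, 2, 0, 1, 2, 3, 3, 3, 3, 3, 4, 5, 2, 3, 4, 5, 6, 0, 0, 1, 2]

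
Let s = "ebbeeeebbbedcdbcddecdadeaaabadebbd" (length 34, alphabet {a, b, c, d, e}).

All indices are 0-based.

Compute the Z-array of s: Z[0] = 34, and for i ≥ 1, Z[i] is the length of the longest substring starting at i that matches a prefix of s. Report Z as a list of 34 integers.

[34, 0, 0, 1, 1, 1, 3, 0, 0, 0, 1, 0, 0, 0, 0, 0, 0, 0, 1, 0, 0, 0, 0, 1, 0, 0, 0, 0, 0, 0, 3, 0, 0, 0]

Z[0]=34
i=1: i≥r, start 0; Z[1]=0
i=2: i≥r, start 0; Z[2]=0
i=3: i≥r, start 0; Z[3]=1 extend→box=[3,4)
i=4: i≥r, start 0; Z[4]=1 extend→box=[4,5)
i=5: i≥r, start 0; Z[5]=1 extend→box=[5,6)
i=6: i≥r, start 0; Z[6]=3 extend→box=[6,9)
i=7: min(r-i=2, Z[1]=0)=0; Z[7]=0
i=8: min(r-i=1, Z[2]=0)=0; Z[8]=0
i=9: i≥r, start 0; Z[9]=0
i=10: i≥r, start 0; Z[10]=1 extend→box=[10,11)
i=11: i≥r, start 0; Z[11]=0
i=12: i≥r, start 0; Z[12]=0
i=13: i≥r, start 0; Z[13]=0
i=14: i≥r, start 0; Z[14]=0
i=15: i≥r, start 0; Z[15]=0
i=16: i≥r, start 0; Z[16]=0
i=17: i≥r, start 0; Z[17]=0
i=18: i≥r, start 0; Z[18]=1 extend→box=[18,19)
i=19: i≥r, start 0; Z[19]=0
i=20: i≥r, start 0; Z[20]=0
i=21: i≥r, start 0; Z[21]=0
i=22: i≥r, start 0; Z[22]=0
i=23: i≥r, start 0; Z[23]=1 extend→box=[23,24)
i=24: i≥r, start 0; Z[24]=0
i=25: i≥r, start 0; Z[25]=0
i=26: i≥r, start 0; Z[26]=0
i=27: i≥r, start 0; Z[27]=0
i=28: i≥r, start 0; Z[28]=0
i=29: i≥r, start 0; Z[29]=0
i=30: i≥r, start 0; Z[30]=3 extend→box=[30,33)
i=31: min(r-i=2, Z[1]=0)=0; Z[31]=0
i=32: min(r-i=1, Z[2]=0)=0; Z[32]=0
i=33: i≥r, start 0; Z[33]=0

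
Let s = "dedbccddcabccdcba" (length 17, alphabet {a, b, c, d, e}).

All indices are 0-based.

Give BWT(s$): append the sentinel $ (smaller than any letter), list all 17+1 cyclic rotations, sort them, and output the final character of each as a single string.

rank  rotation            last
    0  $dedbccddcabccdcba  a
    1  a$dedbccddcabccdcb  b
    2  abccdcba$dedbccddc  c
    3  ba$dedbccddcabccdc  c
    4  bccdcba$dedbccddca  a
    5  bccddcabccdcba$ded  d
    6  cabccdcba$dedbccdd  d
    7  cba$dedbccddcabccd  d
    8  ccdcba$dedbccddcab  b
    9  ccddcabccdcba$dedb  b
   10  cdcba$dedbccddcabc  c
   11  cddcabccdcba$dedbc  c
   12  dbccddcabccdcba$de  e
   13  dcabccdcba$dedbccd  d
   14  dcba$dedbccddcabcc  c
   15  ddcabccdcba$dedbcc  c
   16  dedbccddcabccdcba$  $
   17  edbccddcabccdcba$d  d

abccadddbbccedcc$d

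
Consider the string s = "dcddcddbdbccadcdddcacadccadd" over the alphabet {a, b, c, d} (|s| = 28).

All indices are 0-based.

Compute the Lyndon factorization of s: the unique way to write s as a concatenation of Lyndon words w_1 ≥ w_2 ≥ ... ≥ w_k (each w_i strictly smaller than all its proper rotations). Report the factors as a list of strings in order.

["d", "cdd", "cdd", "bd", "bcc", "adcdddc", "acadccadd"]

emit factor 1: 'd' (i=0, period=1)
emit factor 2: 'cdd' (i=1, period=3)
emit factor 3: 'cdd' (i=4, period=3)
emit factor 4: 'bd' (i=7, period=2)
emit factor 5: 'bcc' (i=9, period=3)
emit factor 6: 'adcdddc' (i=12, period=7)
emit factor 7: 'acadccadd' (i=19, period=9)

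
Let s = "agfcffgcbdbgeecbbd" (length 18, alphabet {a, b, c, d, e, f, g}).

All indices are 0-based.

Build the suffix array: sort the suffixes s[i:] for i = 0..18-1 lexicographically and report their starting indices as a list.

[0, 15, 16, 8, 10, 14, 7, 3, 17, 9, 13, 12, 2, 4, 5, 6, 11, 1]

rank→(start, suffix):
  0 → (0, 'agfcffgcbdbgeecbbd')
  1 → (15, 'bbd')
  2 → (16, 'bd')
  3 → (8, 'bdbgeecbbd')
  4 → (10, 'bgeecbbd')
  5 → (14, 'cbbd')
  6 → (7, 'cbdbgeecbbd')
  7 → (3, 'cffgcbdbgeecbbd')
  8 → (17, 'd')
  9 → (9, 'dbgeecbbd')
  10 → (13, 'ecbbd')
  11 → (12, 'eecbbd')
  12 → (2, 'fcffgcbdbgeecbbd')
  13 → (4, 'ffgcbdbgeecbbd')
  14 → (5, 'fgcbdbgeecbbd')
  15 → (6, 'gcbdbgeecbbd')
  16 → (11, 'geecbbd')
  17 → (1, 'gfcffgcbdbgeecbbd')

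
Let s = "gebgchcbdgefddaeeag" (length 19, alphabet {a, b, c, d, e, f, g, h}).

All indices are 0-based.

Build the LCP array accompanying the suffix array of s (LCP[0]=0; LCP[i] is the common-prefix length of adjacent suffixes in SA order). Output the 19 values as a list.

[0, 1, 0, 1, 0, 1, 0, 1, 1, 0, 1, 1, 1, 0, 0, 1, 1, 2, 0]

rank→(start, suffix):
  0 → (14, 'aeeag')
  1 → (17, 'ag')
  2 → (7, 'bdgefddaeeag')
  3 → (2, 'bgchcbdgefddaeeag')
  4 → (6, 'cbdgefddaeeag')
  5 → (4, 'chcbdgefddaeeag')
  6 → (13, 'daeeag')
  7 → (12, 'ddaeeag')
  8 → (8, 'dgefddaeeag')
  9 → (16, 'eag')
  10 → (1, 'ebgchcbdgefddaeeag')
  11 → (15, 'eeag')
  12 → (10, 'efddaeeag')
  13 → (11, 'fddaeeag')
  14 → (18, 'g')
  15 → (3, 'gchcbdgefddaeeag')
  16 → (0, 'gebgchcbdgefddaeeag')
  17 → (9, 'gefddaeeag')
  18 → (5, 'hcbdgefddaeeag')

SA = [14, 17, 7, 2, 6, 4, 13, 12, 8, 16, 1, 15, 10, 11, 18, 3, 0, 9, 5]
[i] adj suffixes → lcp
  [1] 14/17 → 1 ('a')
  [2] 17/7 → 0 ('')
  [3] 7/2 → 1 ('b')
  [4] 2/6 → 0 ('')
  [5] 6/4 → 1 ('c')
  [6] 4/13 → 0 ('')
  [7] 13/12 → 1 ('d')
  [8] 12/8 → 1 ('d')
  [9] 8/16 → 0 ('')
  [10] 16/1 → 1 ('e')
  [11] 1/15 → 1 ('e')
  [12] 15/10 → 1 ('e')
  [13] 10/11 → 0 ('')
  [14] 11/18 → 0 ('')
  [15] 18/3 → 1 ('g')
  [16] 3/0 → 1 ('g')
  [17] 0/9 → 2 ('ge')
  [18] 9/5 → 0 ('')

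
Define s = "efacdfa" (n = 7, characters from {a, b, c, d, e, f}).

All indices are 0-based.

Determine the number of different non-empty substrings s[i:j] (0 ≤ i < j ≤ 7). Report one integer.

25

rank | idx | suffix
   0 |   6 | a
   1 |   2 | acdfa
   2 |   3 | cdfa
   3 |   4 | dfa
   4 |   0 | efacdfa
   5 |   5 | fa
   6 |   1 | facdfa

SA = [6, 2, 3, 4, 0, 5, 1]
[i] adj suffixes → lcp
  [1] 6/2 → 1 ('a')
  [2] 2/3 → 0 ('')
  [3] 3/4 → 0 ('')
  [4] 4/0 → 0 ('')
  [5] 0/5 → 0 ('')
  [6] 5/1 → 2 ('fa')

n(n+1)/2 = 7·8/2 = 28
Σ LCP = 0 + 1 + 0 + 0 + 0 + 0 + 2 = 3
distinct = 28 − 3 = 25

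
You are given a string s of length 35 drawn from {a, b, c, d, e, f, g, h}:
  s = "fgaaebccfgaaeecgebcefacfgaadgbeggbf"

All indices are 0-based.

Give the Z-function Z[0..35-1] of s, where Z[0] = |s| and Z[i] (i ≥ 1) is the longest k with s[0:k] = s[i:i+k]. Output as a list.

[35, 0, 0, 0, 0, 0, 0, 0, 5, 0, 0, 0, 0, 0, 0, 0, 0, 0, 0, 0, 1, 0, 0, 4, 0, 0, 0, 0, 0, 0, 0, 0, 0, 0, 1]

Z[0]=35
i=1: fresh scan; Z[1]=0
i=2: fresh scan; Z[2]=0
i=3: fresh scan; Z[3]=0
i=4: fresh scan; Z[4]=0
i=5: fresh scan; Z[5]=0
i=6: fresh scan; Z[6]=0
i=7: fresh scan; Z[7]=0
i=8: fresh scan; Z[8]=5 extend→box=[8,13)
i=9: min(r-i=4, Z[1]=0)=0; Z[9]=0
i=10: min(r-i=3, Z[2]=0)=0; Z[10]=0
i=11: min(r-i=2, Z[3]=0)=0; Z[11]=0
i=12: min(r-i=1, Z[4]=0)=0; Z[12]=0
i=13: fresh scan; Z[13]=0
i=14: fresh scan; Z[14]=0
i=15: fresh scan; Z[15]=0
i=16: fresh scan; Z[16]=0
i=17: fresh scan; Z[17]=0
i=18: fresh scan; Z[18]=0
i=19: fresh scan; Z[19]=0
i=20: fresh scan; Z[20]=1 extend→box=[20,21)
i=21: fresh scan; Z[21]=0
i=22: fresh scan; Z[22]=0
i=23: fresh scan; Z[23]=4 extend→box=[23,27)
i=24: min(r-i=3, Z[1]=0)=0; Z[24]=0
i=25: min(r-i=2, Z[2]=0)=0; Z[25]=0
i=26: min(r-i=1, Z[3]=0)=0; Z[26]=0
i=27: fresh scan; Z[27]=0
i=28: fresh scan; Z[28]=0
i=29: fresh scan; Z[29]=0
i=30: fresh scan; Z[30]=0
i=31: fresh scan; Z[31]=0
i=32: fresh scan; Z[32]=0
i=33: fresh scan; Z[33]=0
i=34: fresh scan; Z[34]=1 extend→box=[34,35)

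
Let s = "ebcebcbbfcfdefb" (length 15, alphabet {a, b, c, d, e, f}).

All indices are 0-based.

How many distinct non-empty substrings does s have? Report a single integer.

rank→(start, suffix):
  0 → (14, 'b')
  1 → (6, 'bbfcfdefb')
  2 → (4, 'bcbbfcfdefb')
  3 → (1, 'bcebcbbfcfdefb')
  4 → (7, 'bfcfdefb')
  5 → (5, 'cbbfcfdefb')
  6 → (2, 'cebcbbfcfdefb')
  7 → (9, 'cfdefb')
  8 → (11, 'defb')
  9 → (3, 'ebcbbfcfdefb')
  10 → (0, 'ebcebcbbfcfdefb')
  11 → (12, 'efb')
  12 → (13, 'fb')
  13 → (8, 'fcfdefb')
  14 → (10, 'fdefb')

SA = [14, 6, 4, 1, 7, 5, 2, 9, 11, 3, 0, 12, 13, 8, 10]
[i] adj suffixes → lcp
  [1] 14/6 → 1 ('b')
  [2] 6/4 → 1 ('b')
  [3] 4/1 → 2 ('bc')
  [4] 1/7 → 1 ('b')
  [5] 7/5 → 0 ('')
  [6] 5/2 → 1 ('c')
  [7] 2/9 → 1 ('c')
  [8] 9/11 → 0 ('')
  [9] 11/3 → 0 ('')
  [10] 3/0 → 3 ('ebc')
  [11] 0/12 → 1 ('e')
  [12] 12/13 → 0 ('')
  [13] 13/8 → 1 ('f')
  [14] 8/10 → 1 ('f')

n(n+1)/2 = 15·16/2 = 120
Σ LCP = 0 + 1 + 1 + 2 + 1 + 0 + 1 + 1 + 0 + 0 + 3 + 1 + 0 + 1 + 1 = 13
distinct = 120 − 13 = 107

107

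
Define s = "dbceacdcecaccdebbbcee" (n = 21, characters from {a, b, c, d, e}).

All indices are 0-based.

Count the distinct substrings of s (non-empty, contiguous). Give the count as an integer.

rank | idx | suffix
   0 |  10 | accdebbbcee
   1 |   4 | acdcecaccdebbbcee
   2 |  15 | bbbcee
   3 |  16 | bbcee
   4 |   1 | bceacdcecaccdebbbcee
   5 |  17 | bcee
   6 |   9 | caccdebbbcee
   7 |  11 | ccdebbbcee
   8 |   5 | cdcecaccdebbbcee
   9 |  12 | cdebbbcee
  10 |   2 | ceacdcecaccdebbbcee
  11 |   7 | cecaccdebbbcee
  12 |  18 | cee
  13 |   0 | dbceacdcecaccdebbbcee
  14 |   6 | dcecaccdebbbcee
  15 |  13 | debbbcee
  16 |  20 | e
  17 |   3 | eacdcecaccdebbbcee
  18 |  14 | ebbbcee
  19 |   8 | ecaccdebbbcee
  20 |  19 | ee

SA = [10, 4, 15, 16, 1, 17, 9, 11, 5, 12, 2, 7, 18, 0, 6, 13, 20, 3, 14, 8, 19]
rank  pair      lcp
   1  s[10:],s[4:]  2  'ac'
   2  s[4:],s[15:]  0  ''
   3  s[15:],s[16:]  2  'bb'
   4  s[16:],s[1:]  1  'b'
   5  s[1:],s[17:]  3  'bce'
   6  s[17:],s[9:]  0  ''
   7  s[9:],s[11:]  1  'c'
   8  s[11:],s[5:]  1  'c'
   9  s[5:],s[12:]  2  'cd'
  10  s[12:],s[2:]  1  'c'
  11  s[2:],s[7:]  2  'ce'
  12  s[7:],s[18:]  2  'ce'
  13  s[18:],s[0:]  0  ''
  14  s[0:],s[6:]  1  'd'
  15  s[6:],s[13:]  1  'd'
  16  s[13:],s[20:]  0  ''
  17  s[20:],s[3:]  1  'e'
  18  s[3:],s[14:]  1  'e'
  19  s[14:],s[8:]  1  'e'
  20  s[8:],s[19:]  1  'e'

n(n+1)/2 = 21·22/2 = 231
Σ LCP = 0 + 2 + 0 + 2 + 1 + 3 + 0 + 1 + 1 + 2 + 1 + 2 + 2 + 0 + 1 + 1 + 0 + 1 + 1 + 1 + 1 = 23
distinct = 231 − 23 = 208

208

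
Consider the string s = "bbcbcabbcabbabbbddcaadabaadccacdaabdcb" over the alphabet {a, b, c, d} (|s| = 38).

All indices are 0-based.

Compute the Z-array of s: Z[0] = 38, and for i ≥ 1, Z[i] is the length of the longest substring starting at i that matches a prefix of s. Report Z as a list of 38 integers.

Z[0]=38
i=1: i≥r, start 0; Z[1]=1 extend→box=[1,2)
i=2: i≥r, start 0; Z[2]=0
i=3: i≥r, start 0; Z[3]=1 extend→box=[3,4)
i=4: i≥r, start 0; Z[4]=0
i=5: i≥r, start 0; Z[5]=0
i=6: i≥r, start 0; Z[6]=3 extend→box=[6,9)
i=7: min(r-i=2, Z[1]=1)=1; Z[7]=1
i=8: min(r-i=1, Z[2]=0)=0; Z[8]=0
i=9: i≥r, start 0; Z[9]=0
i=10: i≥r, start 0; Z[10]=2 extend→box=[10,12)
i=11: min(r-i=1, Z[1]=1)=1; Z[11]=1
i=12: i≥r, start 0; Z[12]=0
i=13: i≥r, start 0; Z[13]=2 extend→box=[13,15)
i=14: min(r-i=1, Z[1]=1)=1; Z[14]=2 extend→box=[14,16)
i=15: min(r-i=1, Z[1]=1)=1; Z[15]=1
i=16: i≥r, start 0; Z[16]=0
i=17: i≥r, start 0; Z[17]=0
i=18: i≥r, start 0; Z[18]=0
i=19: i≥r, start 0; Z[19]=0
i=20: i≥r, start 0; Z[20]=0
i=21: i≥r, start 0; Z[21]=0
i=22: i≥r, start 0; Z[22]=0
i=23: i≥r, start 0; Z[23]=1 extend→box=[23,24)
i=24: i≥r, start 0; Z[24]=0
i=25: i≥r, start 0; Z[25]=0
i=26: i≥r, start 0; Z[26]=0
i=27: i≥r, start 0; Z[27]=0
i=28: i≥r, start 0; Z[28]=0
i=29: i≥r, start 0; Z[29]=0
i=30: i≥r, start 0; Z[30]=0
i=31: i≥r, start 0; Z[31]=0
i=32: i≥r, start 0; Z[32]=0
i=33: i≥r, start 0; Z[33]=0
i=34: i≥r, start 0; Z[34]=1 extend→box=[34,35)
i=35: i≥r, start 0; Z[35]=0
i=36: i≥r, start 0; Z[36]=0
i=37: i≥r, start 0; Z[37]=1 extend→box=[37,38)

[38, 1, 0, 1, 0, 0, 3, 1, 0, 0, 2, 1, 0, 2, 2, 1, 0, 0, 0, 0, 0, 0, 0, 1, 0, 0, 0, 0, 0, 0, 0, 0, 0, 0, 1, 0, 0, 1]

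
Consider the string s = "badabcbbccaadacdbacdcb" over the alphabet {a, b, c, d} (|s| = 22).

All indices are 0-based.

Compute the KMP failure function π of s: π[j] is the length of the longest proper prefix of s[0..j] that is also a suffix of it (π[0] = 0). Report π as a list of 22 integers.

π[0] = 0
j=1 s[j]='a': π[1]=0 (border '')
j=2 s[j]='d': π[2]=0 (border '')
j=3 s[j]='a': π[3]=0 (border '')
j=4 s[j]='b': π[4]=1 (border 'b')
j=5 s[j]='c': k: 1→0; π[5]=0 (border '')
j=6 s[j]='b': π[6]=1 (border 'b')
j=7 s[j]='b': k: 1→0; π[7]=1 (border 'b')
j=8 s[j]='c': k: 1→0; π[8]=0 (border '')
j=9 s[j]='c': π[9]=0 (border '')
j=10 s[j]='a': π[10]=0 (border '')
j=11 s[j]='a': π[11]=0 (border '')
j=12 s[j]='d': π[12]=0 (border '')
j=13 s[j]='a': π[13]=0 (border '')
j=14 s[j]='c': π[14]=0 (border '')
j=15 s[j]='d': π[15]=0 (border '')
j=16 s[j]='b': π[16]=1 (border 'b')
j=17 s[j]='a': π[17]=2 (border 'ba')
j=18 s[j]='c': k: 2→0; π[18]=0 (border '')
j=19 s[j]='d': π[19]=0 (border '')
j=20 s[j]='c': π[20]=0 (border '')
j=21 s[j]='b': π[21]=1 (border 'b')

[0, 0, 0, 0, 1, 0, 1, 1, 0, 0, 0, 0, 0, 0, 0, 0, 1, 2, 0, 0, 0, 1]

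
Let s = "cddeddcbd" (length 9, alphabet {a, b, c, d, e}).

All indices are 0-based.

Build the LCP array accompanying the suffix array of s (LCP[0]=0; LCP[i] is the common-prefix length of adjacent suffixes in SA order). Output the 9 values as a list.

[0, 0, 1, 0, 1, 1, 2, 1, 0]

sorted suffixes:
  #0 SA[0]=7  'bd'
  #1 SA[1]=6  'cbd'
  #2 SA[2]=0  'cddeddcbd'
  #3 SA[3]=8  'd'
  #4 SA[4]=5  'dcbd'
  #5 SA[5]=4  'ddcbd'
  #6 SA[6]=1  'ddeddcbd'
  #7 SA[7]=2  'deddcbd'
  #8 SA[8]=3  'eddcbd'

SA = [7, 6, 0, 8, 5, 4, 1, 2, 3]
rank  pair      lcp
   1  s[7:],s[6:]  0  ''
   2  s[6:],s[0:]  1  'c'
   3  s[0:],s[8:]  0  ''
   4  s[8:],s[5:]  1  'd'
   5  s[5:],s[4:]  1  'd'
   6  s[4:],s[1:]  2  'dd'
   7  s[1:],s[2:]  1  'd'
   8  s[2:],s[3:]  0  ''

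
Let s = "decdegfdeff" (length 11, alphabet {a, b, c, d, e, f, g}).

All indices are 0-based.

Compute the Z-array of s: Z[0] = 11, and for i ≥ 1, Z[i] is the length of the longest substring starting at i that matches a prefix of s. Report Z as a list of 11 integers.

[11, 0, 0, 2, 0, 0, 0, 2, 0, 0, 0]

Z[0]=11
i=1: outside box; Z[1]=0
i=2: outside box; Z[2]=0
i=3: outside box; Z[3]=2 scan→box=[3,5)
i=4: min(r-i=1, Z[1]=0)=0; Z[4]=0
i=5: outside box; Z[5]=0
i=6: outside box; Z[6]=0
i=7: outside box; Z[7]=2 scan→box=[7,9)
i=8: min(r-i=1, Z[1]=0)=0; Z[8]=0
i=9: outside box; Z[9]=0
i=10: outside box; Z[10]=0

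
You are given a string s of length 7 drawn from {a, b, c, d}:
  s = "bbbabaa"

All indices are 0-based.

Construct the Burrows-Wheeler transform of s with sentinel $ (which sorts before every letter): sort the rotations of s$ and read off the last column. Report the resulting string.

aabbabb$

rank  rotation  last
    0  $bbbabaa  a
    1  a$bbbaba  a
    2  aa$bbbab  b
    3  abaa$bbb  b
    4  baa$bbba  a
    5  babaa$bb  b
    6  bbabaa$b  b
    7  bbbabaa$  $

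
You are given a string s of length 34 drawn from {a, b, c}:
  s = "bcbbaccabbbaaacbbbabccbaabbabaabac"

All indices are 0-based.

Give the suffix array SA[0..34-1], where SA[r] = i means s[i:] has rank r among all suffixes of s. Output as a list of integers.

rank | idx | suffix
   0 |  11 | aaacbbbabccbaabbabaabac
   1 |  29 | aabac
   2 |  23 | aabbabaabac
   3 |  12 | aacbbbabccbaabbabaabac
   4 |  27 | abaabac
   5 |  30 | abac
   6 |  24 | abbabaabac
   7 |   7 | abbbaaacbbbabccbaabbabaabac
   8 |  18 | abccbaabbabaabac
   9 |  32 | ac
  10 |  13 | acbbbabccbaabbabaabac
  11 |   4 | accabbbaaacbbbabccbaabbabaabac
  12 |  10 | baaacbbbabccbaabbabaabac
  13 |  28 | baabac
  14 |  22 | baabbabaabac
  15 |  26 | babaabac
  16 |  17 | babccbaabbabaabac
  17 |  31 | bac
  18 |   3 | baccabbbaaacbbbabccbaabbabaabac
  19 |   9 | bbaaacbbbabccbaabbabaabac
  20 |  25 | bbabaabac
  21 |  16 | bbabccbaabbabaabac
  22 |   2 | bbaccabbbaaacbbbabccbaabbabaabac
  23 |   8 | bbbaaacbbbabccbaabbabaabac
  24 |  15 | bbbabccbaabbabaabac
  25 |   0 | bcbbaccabbbaaacbbbabccbaabbabaabac
  26 |  19 | bccbaabbabaabac
  27 |  33 | c
  28 |   6 | cabbbaaacbbbabccbaabbabaabac
  29 |  21 | cbaabbabaabac
  30 |   1 | cbbaccabbbaaacbbbabccbaabbabaabac
  31 |  14 | cbbbabccbaabbabaabac
  32 |   5 | ccabbbaaacbbbabccbaabbabaabac
  33 |  20 | ccbaabbabaabac

[11, 29, 23, 12, 27, 30, 24, 7, 18, 32, 13, 4, 10, 28, 22, 26, 17, 31, 3, 9, 25, 16, 2, 8, 15, 0, 19, 33, 6, 21, 1, 14, 5, 20]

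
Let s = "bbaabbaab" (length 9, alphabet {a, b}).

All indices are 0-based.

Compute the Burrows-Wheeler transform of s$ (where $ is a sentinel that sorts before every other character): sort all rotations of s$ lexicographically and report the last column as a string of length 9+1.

bbbaaabba$

rank  rotation    last
    0  $bbaabbaab  b
    1  aab$bbaabb  b
    2  aabbaab$bb  b
    3  ab$bbaabba  a
    4  abbaab$bba  a
    5  b$bbaabbaa  a
    6  baab$bbaab  b
    7  baabbaab$b  b
    8  bbaab$bbaa  a
    9  bbaabbaab$  $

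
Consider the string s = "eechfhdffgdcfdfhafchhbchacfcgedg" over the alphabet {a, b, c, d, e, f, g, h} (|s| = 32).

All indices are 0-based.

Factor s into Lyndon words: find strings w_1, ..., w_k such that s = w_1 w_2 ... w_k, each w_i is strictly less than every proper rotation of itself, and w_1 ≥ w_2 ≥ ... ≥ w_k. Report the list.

emit factor 1: 'e' (i=0, period=1)
emit factor 2: 'e' (i=1, period=1)
emit factor 3: 'chfhdffgd' (i=2, period=9)
emit factor 4: 'cfdfh' (i=11, period=5)
emit factor 5: 'afchhbch' (i=16, period=8)
emit factor 6: 'acfcgedg' (i=24, period=8)

["e", "e", "chfhdffgd", "cfdfh", "afchhbch", "acfcgedg"]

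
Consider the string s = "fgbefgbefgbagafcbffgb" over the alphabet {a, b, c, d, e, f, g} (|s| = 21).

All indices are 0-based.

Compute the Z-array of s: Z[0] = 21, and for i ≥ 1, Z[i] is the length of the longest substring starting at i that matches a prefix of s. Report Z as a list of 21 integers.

[21, 0, 0, 0, 7, 0, 0, 0, 3, 0, 0, 0, 0, 0, 1, 0, 0, 1, 3, 0, 0]

Z[0]=21
i=1: outside box; Z[1]=0
i=2: outside box; Z[2]=0
i=3: outside box; Z[3]=0
i=4: outside box; Z[4]=7 extend→box=[4,11)
i=5: min(r-i=6, Z[1]=0)=0; Z[5]=0
i=6: min(r-i=5, Z[2]=0)=0; Z[6]=0
i=7: min(r-i=4, Z[3]=0)=0; Z[7]=0
i=8: min(r-i=3, Z[4]=7)=3; Z[8]=3
i=9: min(r-i=2, Z[5]=0)=0; Z[9]=0
i=10: min(r-i=1, Z[6]=0)=0; Z[10]=0
i=11: outside box; Z[11]=0
i=12: outside box; Z[12]=0
i=13: outside box; Z[13]=0
i=14: outside box; Z[14]=1 extend→box=[14,15)
i=15: outside box; Z[15]=0
i=16: outside box; Z[16]=0
i=17: outside box; Z[17]=1 extend→box=[17,18)
i=18: outside box; Z[18]=3 extend→box=[18,21)
i=19: min(r-i=2, Z[1]=0)=0; Z[19]=0
i=20: min(r-i=1, Z[2]=0)=0; Z[20]=0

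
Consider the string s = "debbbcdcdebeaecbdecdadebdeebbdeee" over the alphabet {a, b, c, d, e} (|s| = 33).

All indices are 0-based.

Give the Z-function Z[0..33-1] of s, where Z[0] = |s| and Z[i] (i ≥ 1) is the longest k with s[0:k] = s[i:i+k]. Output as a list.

Z[0]=33
i=1: outside box; Z[1]=0
i=2: outside box; Z[2]=0
i=3: outside box; Z[3]=0
i=4: outside box; Z[4]=0
i=5: outside box; Z[5]=0
i=6: outside box; Z[6]=1 scan→box=[6,7)
i=7: outside box; Z[7]=0
i=8: outside box; Z[8]=3 scan→box=[8,11)
i=9: min(r-i=2, Z[1]=0)=0; Z[9]=0
i=10: min(r-i=1, Z[2]=0)=0; Z[10]=0
i=11: outside box; Z[11]=0
i=12: outside box; Z[12]=0
i=13: outside box; Z[13]=0
i=14: outside box; Z[14]=0
i=15: outside box; Z[15]=0
i=16: outside box; Z[16]=2 scan→box=[16,18)
i=17: min(r-i=1, Z[1]=0)=0; Z[17]=0
i=18: outside box; Z[18]=0
i=19: outside box; Z[19]=1 scan→box=[19,20)
i=20: outside box; Z[20]=0
i=21: outside box; Z[21]=3 scan→box=[21,24)
i=22: min(r-i=2, Z[1]=0)=0; Z[22]=0
i=23: min(r-i=1, Z[2]=0)=0; Z[23]=0
i=24: outside box; Z[24]=2 scan→box=[24,26)
i=25: min(r-i=1, Z[1]=0)=0; Z[25]=0
i=26: outside box; Z[26]=0
i=27: outside box; Z[27]=0
i=28: outside box; Z[28]=0
i=29: outside box; Z[29]=2 scan→box=[29,31)
i=30: min(r-i=1, Z[1]=0)=0; Z[30]=0
i=31: outside box; Z[31]=0
i=32: outside box; Z[32]=0

[33, 0, 0, 0, 0, 0, 1, 0, 3, 0, 0, 0, 0, 0, 0, 0, 2, 0, 0, 1, 0, 3, 0, 0, 2, 0, 0, 0, 0, 2, 0, 0, 0]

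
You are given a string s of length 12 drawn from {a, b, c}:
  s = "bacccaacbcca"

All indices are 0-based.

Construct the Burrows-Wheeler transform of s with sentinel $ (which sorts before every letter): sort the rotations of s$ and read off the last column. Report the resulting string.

accab$cccabca

rank  rotation       last
    0  $bacccaacbcca  a
    1  a$bacccaacbcc  c
    2  aacbcca$baccc  c
    3  acbcca$baccca  a
    4  acccaacbcca$b  b
    5  bacccaacbcca$  $
    6  bcca$bacccaac  c
    7  ca$bacccaacbc  c
    8  caacbcca$bacc  c
    9  cbcca$bacccaa  a
   10  cca$bacccaacb  b
   11  ccaacbcca$bac  c
   12  cccaacbcca$ba  a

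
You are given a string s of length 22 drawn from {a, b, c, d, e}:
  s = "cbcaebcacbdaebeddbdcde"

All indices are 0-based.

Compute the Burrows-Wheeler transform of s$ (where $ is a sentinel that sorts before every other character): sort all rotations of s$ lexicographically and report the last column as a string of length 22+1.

rank  rotation                 last
    0  $cbcaebcacbdaebeddbdcde  e
    1  acbdaebeddbdcde$cbcaebc  c
    2  aebcacbdaebeddbdcde$cbc  c
    3  aebeddbdcde$cbcaebcacbd  d
    4  bcacbdaebeddbdcde$cbcae  e
    5  bcaebcacbdaebeddbdcde$c  c
    6  bdaebeddbdcde$cbcaebcac  c
    7  bdcde$cbcaebcacbdaebedd  d
    8  beddbdcde$cbcaebcacbdae  e
    9  cacbdaebeddbdcde$cbcaeb  b
   10  caebcacbdaebeddbdcde$cb  b
   11  cbcaebcacbdaebeddbdcde$  $
   12  cbdaebeddbdcde$cbcaebca  a
   13  cde$cbcaebcacbdaebeddbd  d
   14  daebeddbdcde$cbcaebcacb  b
   15  dbdcde$cbcaebcacbdaebed  d
   16  dcde$cbcaebcacbdaebeddb  b
   17  ddbdcde$cbcaebcacbdaebe  e
   18  de$cbcaebcacbdaebeddbdc  c
   19  e$cbcaebcacbdaebeddbdcd  d
   20  ebcacbdaebeddbdcde$cbca  a
   21  ebeddbdcde$cbcaebcacbda  a
   22  eddbdcde$cbcaebcacbdaeb  b

eccdeccdebb$adbdbecdaab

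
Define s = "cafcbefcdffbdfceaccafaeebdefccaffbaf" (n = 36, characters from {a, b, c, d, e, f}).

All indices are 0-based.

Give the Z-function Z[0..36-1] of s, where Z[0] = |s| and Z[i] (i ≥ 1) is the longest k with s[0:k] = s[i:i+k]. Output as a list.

Z[0]=36
i=1: i≥r, start 0; Z[1]=0
i=2: i≥r, start 0; Z[2]=0
i=3: i≥r, start 0; Z[3]=1 extend→box=[3,4)
i=4: i≥r, start 0; Z[4]=0
i=5: i≥r, start 0; Z[5]=0
i=6: i≥r, start 0; Z[6]=0
i=7: i≥r, start 0; Z[7]=1 extend→box=[7,8)
i=8: i≥r, start 0; Z[8]=0
i=9: i≥r, start 0; Z[9]=0
i=10: i≥r, start 0; Z[10]=0
i=11: i≥r, start 0; Z[11]=0
i=12: i≥r, start 0; Z[12]=0
i=13: i≥r, start 0; Z[13]=0
i=14: i≥r, start 0; Z[14]=1 extend→box=[14,15)
i=15: i≥r, start 0; Z[15]=0
i=16: i≥r, start 0; Z[16]=0
i=17: i≥r, start 0; Z[17]=1 extend→box=[17,18)
i=18: i≥r, start 0; Z[18]=3 extend→box=[18,21)
i=19: min(r-i=2, Z[1]=0)=0; Z[19]=0
i=20: min(r-i=1, Z[2]=0)=0; Z[20]=0
i=21: i≥r, start 0; Z[21]=0
i=22: i≥r, start 0; Z[22]=0
i=23: i≥r, start 0; Z[23]=0
i=24: i≥r, start 0; Z[24]=0
i=25: i≥r, start 0; Z[25]=0
i=26: i≥r, start 0; Z[26]=0
i=27: i≥r, start 0; Z[27]=0
i=28: i≥r, start 0; Z[28]=1 extend→box=[28,29)
i=29: i≥r, start 0; Z[29]=3 extend→box=[29,32)
i=30: min(r-i=2, Z[1]=0)=0; Z[30]=0
i=31: min(r-i=1, Z[2]=0)=0; Z[31]=0
i=32: i≥r, start 0; Z[32]=0
i=33: i≥r, start 0; Z[33]=0
i=34: i≥r, start 0; Z[34]=0
i=35: i≥r, start 0; Z[35]=0

[36, 0, 0, 1, 0, 0, 0, 1, 0, 0, 0, 0, 0, 0, 1, 0, 0, 1, 3, 0, 0, 0, 0, 0, 0, 0, 0, 0, 1, 3, 0, 0, 0, 0, 0, 0]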